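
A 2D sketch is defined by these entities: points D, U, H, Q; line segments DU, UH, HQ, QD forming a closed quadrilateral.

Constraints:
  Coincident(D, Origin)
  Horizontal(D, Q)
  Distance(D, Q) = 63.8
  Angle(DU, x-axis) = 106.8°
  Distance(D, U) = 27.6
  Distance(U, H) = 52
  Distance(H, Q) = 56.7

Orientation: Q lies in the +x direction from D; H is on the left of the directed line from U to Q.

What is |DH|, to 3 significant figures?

63.3

D is at the origin; D and Q share the same y with |DQ| = 63.8 and Q in +x, so Q = (63.8, 0). DU runs at 106.8° with |DU| = 27.6, so U = (-7.98, 26.4). H is determined by |UH| = 52.0 and |HQ| = 56.7 together: it lies at the intersection of circle(U, 52.0) and circle(Q, 56.7). With |UQ| = 76.5, the foot of the radical line on UQ is 34.9 from U and the perpendicular offset is √(52.0² − 34.9²) = 38.5. Taking the left-of-UQ solution: H = (38.1, 50.5).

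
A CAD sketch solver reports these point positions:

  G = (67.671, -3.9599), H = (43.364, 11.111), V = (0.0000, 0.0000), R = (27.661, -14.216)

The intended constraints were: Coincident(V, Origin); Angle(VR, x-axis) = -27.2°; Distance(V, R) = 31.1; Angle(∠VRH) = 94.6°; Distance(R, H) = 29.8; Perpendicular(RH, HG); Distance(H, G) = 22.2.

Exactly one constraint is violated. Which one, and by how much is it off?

Distance(H, G) = 22.2 — off by 6.40.

V = (0.00, 0.00) ✓; VR at -27.20° ✓; |VR| = 31.10 ✓; ∠VRH = 94.60° ✓; |RH| = 29.80 ✓; ∠(RH, HG) = 90.00° ✓; |HG| = 28.60 ✗.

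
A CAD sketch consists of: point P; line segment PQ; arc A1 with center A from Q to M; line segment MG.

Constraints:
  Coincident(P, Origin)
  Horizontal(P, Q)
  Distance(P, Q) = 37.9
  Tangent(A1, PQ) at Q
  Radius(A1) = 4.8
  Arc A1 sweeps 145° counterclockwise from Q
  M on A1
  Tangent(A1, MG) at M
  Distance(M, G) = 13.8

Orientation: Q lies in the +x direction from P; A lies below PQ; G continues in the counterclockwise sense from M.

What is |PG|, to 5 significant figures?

49.344

P is at the origin; PQ is horizontal with |PQ| = 37.9 and Q on the +x side, so Q = (37.900, 0.0000). The tangent condition forces AQ to be normal to PQ, so A = Q + (0, -4.8) = (37.900, -4.8000). On A1, Q sits at bearing 90° from A; a 145° counterclockwise sweep puts M at bearing 235°, so M = A + 4.8·(cos 235°, sin 235°) = (35.147, -8.7319). A1 meets MG tangentially, so AM is at right angles to MG, so MG runs along (−sin 235°, cos 235°); with |MG| = 13.8, G = (46.451, -16.647). Then |PG| = |G − P| = 49.344.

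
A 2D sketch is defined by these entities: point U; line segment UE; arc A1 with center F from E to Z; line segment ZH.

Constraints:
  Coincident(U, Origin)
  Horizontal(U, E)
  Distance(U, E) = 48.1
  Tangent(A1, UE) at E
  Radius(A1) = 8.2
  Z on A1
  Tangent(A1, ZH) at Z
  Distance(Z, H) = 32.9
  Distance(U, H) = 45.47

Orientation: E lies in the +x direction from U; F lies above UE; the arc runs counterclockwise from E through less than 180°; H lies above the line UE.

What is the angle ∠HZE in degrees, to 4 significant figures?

110.0°

Checks: U.y = 0.00, E.y = 0.00 ✓; |FZ| = 8.200 ✓; ∠(FZ, ZH) = 90.00° ✓; |ZH| = 32.90 ✓; |UH| = 45.47 ✓.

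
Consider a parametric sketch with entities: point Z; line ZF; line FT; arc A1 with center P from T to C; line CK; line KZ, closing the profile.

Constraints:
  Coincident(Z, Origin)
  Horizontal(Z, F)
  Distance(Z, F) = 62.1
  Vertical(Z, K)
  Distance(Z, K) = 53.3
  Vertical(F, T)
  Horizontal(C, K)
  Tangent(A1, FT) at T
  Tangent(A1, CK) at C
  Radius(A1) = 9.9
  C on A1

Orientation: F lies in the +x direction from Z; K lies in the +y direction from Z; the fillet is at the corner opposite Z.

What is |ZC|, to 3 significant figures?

74.6

Z is at the origin; Z and F share the same y with |ZF| = 62.1 and F on the +x side, so F = (62.1, 0.00). ZK is vertical with |ZK| = 53.3 and K on the +y side, so K = (0.00, 53.3). The virtual corner opposite Z is at (62.1, 53.3). Tangency of A1 to FT means the radius PT is perpendicular to FT and tangency of A1 to CK means the radius PC is perpendicular to CK, with radius 9.9, so the center P sits 9.9 in from both sides at P = (52.2, 43.4). That places the tangent points at T = (62.1, 43.4) on FT and C = (52.2, 53.3) on CK. Then |ZC| = |C − Z| = 74.6.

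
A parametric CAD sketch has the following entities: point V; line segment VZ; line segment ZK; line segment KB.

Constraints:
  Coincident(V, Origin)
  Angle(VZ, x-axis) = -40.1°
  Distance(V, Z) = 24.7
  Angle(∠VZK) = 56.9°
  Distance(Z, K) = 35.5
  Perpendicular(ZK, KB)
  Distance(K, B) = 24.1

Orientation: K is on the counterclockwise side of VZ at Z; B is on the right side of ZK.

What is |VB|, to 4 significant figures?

49.91

V is at the origin; VZ runs at -40.1° with length 24.7, so Z = 24.7·(cos -40.1°, sin -40.1°) = (18.89, -15.91). ∠VZK = 56.9°, so ZK runs at -40.1° + (180° − 56.9°) = 83.00° from the x-axis; with |ZK| = 35.5, K = Z + 35.5·(cos 83.00°, sin 83.00°) = (23.22, 19.33). The perpendicularity gives KB at right angles to ZK; with |KB| = 24.1 on the right of ZK, B = K + 24.1·(0.9925, -0.1219) = (47.14, 16.39). Then |VB| = |B − V| = 49.91.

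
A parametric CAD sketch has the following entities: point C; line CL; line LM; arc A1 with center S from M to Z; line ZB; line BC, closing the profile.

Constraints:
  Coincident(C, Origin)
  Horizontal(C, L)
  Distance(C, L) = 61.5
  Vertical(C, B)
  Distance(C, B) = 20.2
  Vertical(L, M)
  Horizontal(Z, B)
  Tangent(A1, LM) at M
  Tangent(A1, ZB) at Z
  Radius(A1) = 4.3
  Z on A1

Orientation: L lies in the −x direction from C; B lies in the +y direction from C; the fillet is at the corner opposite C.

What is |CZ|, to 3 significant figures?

60.7

C is at the origin; CL is horizontal with |CL| = 61.5 and L on the −x side, so L = (-61.5, 0.00). CB is vertical with |CB| = 20.2 and B on the +y side, so B = (0.00, 20.2). The virtual corner opposite C is at (-61.5, 20.2). Since A1 is tangent to LM there, SM ⟂ LM and since A1 is tangent to ZB there, SZ ⟂ ZB, with radius 4.3, so the center S sits 4.3 in from both sides at S = (-57.2, 15.9). That places the tangent points at M = (-61.5, 15.9) on LM and Z = (-57.2, 20.2) on ZB. Then |CZ| = |Z − C| = 60.7.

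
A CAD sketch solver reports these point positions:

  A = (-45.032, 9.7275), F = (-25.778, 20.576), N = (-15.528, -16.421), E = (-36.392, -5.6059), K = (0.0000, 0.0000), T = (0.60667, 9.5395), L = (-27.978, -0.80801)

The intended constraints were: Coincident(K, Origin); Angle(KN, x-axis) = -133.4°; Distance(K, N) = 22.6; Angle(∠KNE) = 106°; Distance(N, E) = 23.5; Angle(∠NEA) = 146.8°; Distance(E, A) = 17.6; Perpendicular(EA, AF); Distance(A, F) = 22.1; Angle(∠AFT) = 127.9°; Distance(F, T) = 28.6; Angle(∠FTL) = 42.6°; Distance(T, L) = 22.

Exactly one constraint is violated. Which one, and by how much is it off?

Distance(T, L) = 22 — off by 8.40.

K = (0.00, 0.00) ✓; KN at -133.4° ✓; |KN| = 22.60 ✓; ∠KNE = 106.0° ✓; |NE| = 23.50 ✓; ∠NEA = 146.8° ✓; |EA| = 17.60 ✓; ∠(EA, AF) = 90.00° ✓; |AF| = 22.10 ✓; ∠AFT = 127.9° ✓; |FT| = 28.60 ✓; ∠FTL = 42.60° ✓; |TL| = 30.40 ✗.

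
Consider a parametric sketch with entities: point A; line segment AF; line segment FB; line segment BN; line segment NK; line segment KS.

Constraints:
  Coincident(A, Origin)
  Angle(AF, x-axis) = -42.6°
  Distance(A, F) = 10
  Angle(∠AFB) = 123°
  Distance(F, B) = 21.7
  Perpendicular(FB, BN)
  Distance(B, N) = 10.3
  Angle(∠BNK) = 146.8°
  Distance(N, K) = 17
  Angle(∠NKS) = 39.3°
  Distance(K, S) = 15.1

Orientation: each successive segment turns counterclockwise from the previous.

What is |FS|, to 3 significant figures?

14.4

A is at the origin; AF runs at -42.6° with length 10.0, so F = (7.36, -6.77). ∠AFB = 123.0° gives FB at 14.4° from the x-axis; with |FB| = 21.7, B = (28.4, -1.37). The perpendicularity gives BN at right angles to FB, so BN runs at 104°; with |BN| = 10.3, N = (25.8, 8.60). ∠BNK = 146.8° gives NK at 138° from the x-axis; with |NK| = 17.0, K = (13.3, 20.1). ∠NKS = 39.3° gives KS at -81.7° from the x-axis; with |KS| = 15.1, S = (15.4, 5.13). Then |FS| = |S − F| = 14.4.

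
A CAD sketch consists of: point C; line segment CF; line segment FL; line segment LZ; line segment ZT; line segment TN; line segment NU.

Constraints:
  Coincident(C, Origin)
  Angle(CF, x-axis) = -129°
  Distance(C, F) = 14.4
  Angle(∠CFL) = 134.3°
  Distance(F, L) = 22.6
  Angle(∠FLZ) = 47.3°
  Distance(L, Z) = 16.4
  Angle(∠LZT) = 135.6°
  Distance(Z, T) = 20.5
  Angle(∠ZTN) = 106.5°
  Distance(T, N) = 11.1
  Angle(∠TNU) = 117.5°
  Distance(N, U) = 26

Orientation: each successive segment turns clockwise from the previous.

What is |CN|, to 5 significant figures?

8.1220

C is at the origin; CF runs at -129.0° with length 14.4, so F = (-9.0622, -11.191). ∠CFL = 134.3° gives FL at -174.70° from the x-axis; with |FL| = 22.6, L = (-31.566, -13.278). ∠FLZ = 47.3° gives LZ at 52.600° from the x-axis; with |LZ| = 16.4, Z = (-21.605, -0.25008). ∠LZT = 135.6° gives ZT at 8.2000° from the x-axis; with |ZT| = 20.5, T = (-1.3142, 2.6738). ∠ZTN = 106.5° gives TN at -65.300° from the x-axis; with |TN| = 11.1, N = (3.3241, -7.4106). Then |CN| = |N − C| = 8.1220.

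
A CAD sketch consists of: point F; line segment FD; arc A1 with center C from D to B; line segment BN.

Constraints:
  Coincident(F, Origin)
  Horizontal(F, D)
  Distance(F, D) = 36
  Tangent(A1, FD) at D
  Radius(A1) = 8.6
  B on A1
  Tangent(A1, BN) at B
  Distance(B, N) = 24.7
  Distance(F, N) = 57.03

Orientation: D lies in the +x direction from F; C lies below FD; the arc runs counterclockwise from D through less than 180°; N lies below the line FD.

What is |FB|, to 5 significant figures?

33.186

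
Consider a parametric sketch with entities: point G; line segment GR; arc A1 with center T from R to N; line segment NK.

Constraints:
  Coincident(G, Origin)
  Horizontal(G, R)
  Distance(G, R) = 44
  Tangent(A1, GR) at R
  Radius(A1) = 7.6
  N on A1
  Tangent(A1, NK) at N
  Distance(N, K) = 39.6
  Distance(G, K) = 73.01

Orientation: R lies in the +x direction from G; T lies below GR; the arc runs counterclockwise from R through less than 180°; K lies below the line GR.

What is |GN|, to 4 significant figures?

39.06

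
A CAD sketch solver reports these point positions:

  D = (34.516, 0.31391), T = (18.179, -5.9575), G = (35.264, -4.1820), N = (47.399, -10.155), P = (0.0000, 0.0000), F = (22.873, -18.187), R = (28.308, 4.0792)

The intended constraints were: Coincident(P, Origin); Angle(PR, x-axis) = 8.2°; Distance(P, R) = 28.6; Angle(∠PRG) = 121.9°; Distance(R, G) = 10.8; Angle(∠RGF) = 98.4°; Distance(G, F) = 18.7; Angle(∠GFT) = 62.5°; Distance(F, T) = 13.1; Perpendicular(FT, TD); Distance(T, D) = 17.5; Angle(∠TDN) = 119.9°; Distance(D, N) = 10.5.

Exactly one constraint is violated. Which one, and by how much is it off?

Distance(D, N) = 10.5 — off by 6.10.

P = (0.00, 0.00) ✓; PR at 8.200° ✓; |PR| = 28.60 ✓; ∠PRG = 121.9° ✓; |RG| = 10.80 ✓; ∠RGF = 98.40° ✓; |GF| = 18.70 ✓; ∠GFT = 62.50° ✓; |FT| = 13.10 ✓; ∠(FT, TD) = 90.00° ✓; |TD| = 17.50 ✓; ∠TDN = 119.9° ✓; |DN| = 16.60 ✗.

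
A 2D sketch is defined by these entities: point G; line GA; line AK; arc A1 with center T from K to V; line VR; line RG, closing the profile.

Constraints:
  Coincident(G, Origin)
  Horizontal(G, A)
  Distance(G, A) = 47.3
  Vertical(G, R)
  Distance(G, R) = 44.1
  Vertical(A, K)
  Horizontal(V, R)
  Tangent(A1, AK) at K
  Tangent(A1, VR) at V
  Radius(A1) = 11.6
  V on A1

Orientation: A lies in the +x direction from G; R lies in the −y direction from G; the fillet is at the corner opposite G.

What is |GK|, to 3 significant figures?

57.4

G is at the origin; GA is horizontal with |GA| = 47.3 and A on the +x side, so A = (47.3, 0.00). G and R share the same x with |GR| = 44.1 and R on the −y side, so R = (0.00, -44.1). The virtual corner opposite G is at (47.3, -44.1). A1 meets AK tangentially, so TK is at right angles to AK and tangency of A1 to VR means the radius TV is perpendicular to VR, with radius 11.6, so the center T sits 11.6 in from both sides at T = (35.7, -32.5). That places the tangent points at K = (47.3, -32.5) on AK and V = (35.7, -44.1) on VR. Then |GK| = |K − G| = 57.4.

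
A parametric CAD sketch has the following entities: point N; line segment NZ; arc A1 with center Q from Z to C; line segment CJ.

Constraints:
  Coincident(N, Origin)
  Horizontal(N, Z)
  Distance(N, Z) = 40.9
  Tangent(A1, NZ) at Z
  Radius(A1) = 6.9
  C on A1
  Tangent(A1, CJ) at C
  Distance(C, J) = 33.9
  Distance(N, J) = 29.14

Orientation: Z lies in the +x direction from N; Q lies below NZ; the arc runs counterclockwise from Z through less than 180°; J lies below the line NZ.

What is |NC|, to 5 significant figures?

36.012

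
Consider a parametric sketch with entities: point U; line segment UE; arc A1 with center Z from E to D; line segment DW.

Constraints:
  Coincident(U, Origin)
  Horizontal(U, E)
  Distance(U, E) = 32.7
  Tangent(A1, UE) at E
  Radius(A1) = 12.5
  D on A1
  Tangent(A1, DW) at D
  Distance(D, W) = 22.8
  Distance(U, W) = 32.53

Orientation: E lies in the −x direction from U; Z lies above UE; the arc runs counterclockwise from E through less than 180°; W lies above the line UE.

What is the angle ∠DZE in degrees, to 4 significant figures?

70.21°

U is at the origin; UE is horizontal with |UE| = 32.7 and E on the −x side, so E = (-32.70, 0.000). A1 meets UE tangentially, so ZE is at right angles to UE, so Z = E + (0, 12.5) = (-32.70, 12.50). Since ZD ⟂ DW (tangency), |ZW| = √(12.5² + 22.8²) = 26.00 regardless of where D sits on A1. So W lies on both circle(U, 32.53) and circle(Z, 26.00); the above-UE intersection is W = (-13.22, 29.72). D is the foot of the tangent from W: D = (-20.94, 8.269).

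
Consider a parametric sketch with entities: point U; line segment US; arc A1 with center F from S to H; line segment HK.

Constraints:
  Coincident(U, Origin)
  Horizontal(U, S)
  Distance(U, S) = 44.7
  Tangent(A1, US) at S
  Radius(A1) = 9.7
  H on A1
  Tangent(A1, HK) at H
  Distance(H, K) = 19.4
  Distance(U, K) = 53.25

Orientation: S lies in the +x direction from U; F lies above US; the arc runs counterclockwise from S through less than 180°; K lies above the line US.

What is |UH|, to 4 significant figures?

55.02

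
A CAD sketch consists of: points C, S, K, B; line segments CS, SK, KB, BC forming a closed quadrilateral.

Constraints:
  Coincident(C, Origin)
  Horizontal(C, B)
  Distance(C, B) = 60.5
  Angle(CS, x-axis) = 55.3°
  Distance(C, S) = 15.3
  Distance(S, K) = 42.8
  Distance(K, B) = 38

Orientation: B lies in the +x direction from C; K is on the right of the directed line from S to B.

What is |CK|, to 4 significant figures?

39.18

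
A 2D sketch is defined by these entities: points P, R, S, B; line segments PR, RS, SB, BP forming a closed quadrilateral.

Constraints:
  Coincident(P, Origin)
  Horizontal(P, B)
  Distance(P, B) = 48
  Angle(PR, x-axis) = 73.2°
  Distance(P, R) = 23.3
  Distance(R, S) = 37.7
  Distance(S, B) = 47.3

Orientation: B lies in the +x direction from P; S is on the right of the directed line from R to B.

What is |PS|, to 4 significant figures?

15.57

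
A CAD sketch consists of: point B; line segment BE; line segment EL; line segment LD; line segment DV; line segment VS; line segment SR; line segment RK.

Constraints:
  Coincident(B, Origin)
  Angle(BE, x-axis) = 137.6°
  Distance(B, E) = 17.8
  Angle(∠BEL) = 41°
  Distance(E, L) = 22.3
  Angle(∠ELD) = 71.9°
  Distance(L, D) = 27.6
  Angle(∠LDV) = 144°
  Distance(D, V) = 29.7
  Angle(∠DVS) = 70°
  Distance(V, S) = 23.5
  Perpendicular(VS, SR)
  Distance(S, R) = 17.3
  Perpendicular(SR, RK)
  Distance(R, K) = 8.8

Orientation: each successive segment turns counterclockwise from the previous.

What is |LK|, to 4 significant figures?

31.85

B is at the origin; BE runs at 137.6° with length 17.8, so E = (-13.14, 12.00). ∠BEL = 41.0° gives EL at -83.40° from the x-axis; with |EL| = 22.3, L = (-10.58, -10.15). ∠ELD = 71.9° gives LD at 24.70° from the x-axis; with |LD| = 27.6, D = (14.49, 1.384). ∠LDV = 144.0° gives DV at 60.70° from the x-axis; with |DV| = 29.7, V = (29.03, 27.28). ∠DVS = 70.0° gives VS at 170.7° from the x-axis; with |VS| = 23.5, S = (5.837, 31.08). VS ⟂ SR, so SR runs at -99.30°; with |SR| = 17.3, R = (3.041, 14.01). SR is perpendicular to RK, so RK runs at -9.300°; with |RK| = 8.8, K = (11.73, 12.59). Then |LK| = |K − L| = 31.85.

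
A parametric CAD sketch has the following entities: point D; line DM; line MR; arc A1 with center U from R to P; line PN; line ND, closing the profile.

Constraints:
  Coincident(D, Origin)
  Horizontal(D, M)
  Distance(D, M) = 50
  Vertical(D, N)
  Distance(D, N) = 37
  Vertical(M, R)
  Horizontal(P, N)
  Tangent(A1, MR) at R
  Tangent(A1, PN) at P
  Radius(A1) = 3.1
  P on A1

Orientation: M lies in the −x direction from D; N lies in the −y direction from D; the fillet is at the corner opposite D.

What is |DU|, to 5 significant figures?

57.869

D is at the origin; DM is horizontal with |DM| = 50.0 and M on the −x side, so M = (-50.000, 0.0000). D and N share the same x with |DN| = 37.0 and N on the −y side, so N = (0.0000, -37.000). The virtual corner opposite D is at (-50.000, -37.000). The tangent condition forces UR to be normal to MR and tangency of A1 to PN means the radius UP is perpendicular to PN, with radius 3.1, so the center U sits 3.1 in from both sides at U = (-46.900, -33.900). Then |DU| = |U − D| = 57.869.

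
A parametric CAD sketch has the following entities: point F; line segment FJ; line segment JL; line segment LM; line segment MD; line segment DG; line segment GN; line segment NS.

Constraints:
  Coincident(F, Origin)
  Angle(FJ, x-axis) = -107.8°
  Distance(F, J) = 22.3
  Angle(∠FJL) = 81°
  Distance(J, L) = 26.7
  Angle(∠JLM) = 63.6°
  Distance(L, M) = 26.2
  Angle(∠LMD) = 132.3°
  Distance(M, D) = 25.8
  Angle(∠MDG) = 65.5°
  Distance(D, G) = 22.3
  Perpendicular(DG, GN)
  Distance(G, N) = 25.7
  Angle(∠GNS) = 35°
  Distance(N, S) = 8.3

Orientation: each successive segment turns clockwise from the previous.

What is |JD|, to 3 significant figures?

32.1

F is at the origin; FJ runs at -107.8° with length 22.3, so J = (-6.82, -21.2). ∠FJL = 81.0° gives JL at 153° from the x-axis; with |JL| = 26.7, L = (-30.6, -9.19). ∠JLM = 63.6° gives LM at 36.8° from the x-axis; with |LM| = 26.2, M = (-9.67, 6.50). ∠LMD = 132.3° gives MD at -10.9° from the x-axis; with |MD| = 25.8, D = (15.7, 1.62). Then |JD| = |D − J| = 32.1.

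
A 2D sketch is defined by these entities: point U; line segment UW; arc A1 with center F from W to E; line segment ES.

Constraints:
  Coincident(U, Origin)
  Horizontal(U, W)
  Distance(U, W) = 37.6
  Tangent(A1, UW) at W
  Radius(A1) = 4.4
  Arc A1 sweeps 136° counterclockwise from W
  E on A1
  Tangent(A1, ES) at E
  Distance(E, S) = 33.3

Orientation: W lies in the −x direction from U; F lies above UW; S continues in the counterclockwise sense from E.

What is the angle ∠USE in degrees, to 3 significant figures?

16.3°

U is at the origin; U and W share the same y with |UW| = 37.6 and W on the −x side, so W = (-37.6, 0.00). Tangency of A1 to UW means the radius FW is perpendicular to UW, so F = W + (0, 4.4) = (-37.6, 4.40). On A1, W sits at bearing -90° from F; a 136° counterclockwise sweep puts E at bearing 46°, so E = F + 4.4·(cos 46°, sin 46°) = (-34.5, 7.57). The tangent condition forces FE to be normal to ES, so ES runs along (−sin 46°, cos 46°); with |ES| = 33.3, S = (-58.5, 30.7). Then cos ∠USE = SU·SE / (|SU||SE|), giving 16.3°.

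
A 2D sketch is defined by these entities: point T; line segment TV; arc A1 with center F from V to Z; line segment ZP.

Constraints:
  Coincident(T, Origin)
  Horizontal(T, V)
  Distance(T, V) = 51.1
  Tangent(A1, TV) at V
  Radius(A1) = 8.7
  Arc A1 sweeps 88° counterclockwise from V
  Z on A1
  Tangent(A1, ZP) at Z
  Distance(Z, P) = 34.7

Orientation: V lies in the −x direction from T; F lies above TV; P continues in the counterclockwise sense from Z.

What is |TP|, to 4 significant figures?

59.60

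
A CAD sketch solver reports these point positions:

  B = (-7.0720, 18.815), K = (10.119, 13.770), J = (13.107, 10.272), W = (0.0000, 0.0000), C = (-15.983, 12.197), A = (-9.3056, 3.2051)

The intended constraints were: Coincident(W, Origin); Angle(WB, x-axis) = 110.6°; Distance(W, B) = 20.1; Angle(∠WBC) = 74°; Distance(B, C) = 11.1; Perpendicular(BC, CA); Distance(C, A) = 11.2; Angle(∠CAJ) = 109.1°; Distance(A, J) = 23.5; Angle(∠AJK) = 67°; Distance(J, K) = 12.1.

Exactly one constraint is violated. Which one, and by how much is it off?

Distance(J, K) = 12.1 — off by 7.50.

W = (0.00, 0.00) ✓; WB at 110.6° ✓; |WB| = 20.10 ✓; ∠WBC = 74.00° ✓; |BC| = 11.10 ✓; ∠(BC, CA) = 90.00° ✓; |CA| = 11.20 ✓; ∠CAJ = 109.1° ✓; |AJ| = 23.50 ✓; ∠AJK = 67.00° ✓; |JK| = 4.600 ✗.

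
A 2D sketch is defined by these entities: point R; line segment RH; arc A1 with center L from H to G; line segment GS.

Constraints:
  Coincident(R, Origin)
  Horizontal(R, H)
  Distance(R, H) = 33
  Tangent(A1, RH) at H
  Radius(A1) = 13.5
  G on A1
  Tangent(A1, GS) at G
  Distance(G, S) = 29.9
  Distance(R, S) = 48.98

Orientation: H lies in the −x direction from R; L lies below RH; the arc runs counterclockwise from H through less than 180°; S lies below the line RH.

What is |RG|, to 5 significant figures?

48.367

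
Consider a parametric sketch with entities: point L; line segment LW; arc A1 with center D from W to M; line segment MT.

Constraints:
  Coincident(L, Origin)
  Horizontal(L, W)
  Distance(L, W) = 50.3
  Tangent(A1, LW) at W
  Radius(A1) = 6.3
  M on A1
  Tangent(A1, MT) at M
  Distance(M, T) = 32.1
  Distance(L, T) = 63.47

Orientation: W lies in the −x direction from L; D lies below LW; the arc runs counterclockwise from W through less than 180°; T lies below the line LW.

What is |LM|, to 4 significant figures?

56.98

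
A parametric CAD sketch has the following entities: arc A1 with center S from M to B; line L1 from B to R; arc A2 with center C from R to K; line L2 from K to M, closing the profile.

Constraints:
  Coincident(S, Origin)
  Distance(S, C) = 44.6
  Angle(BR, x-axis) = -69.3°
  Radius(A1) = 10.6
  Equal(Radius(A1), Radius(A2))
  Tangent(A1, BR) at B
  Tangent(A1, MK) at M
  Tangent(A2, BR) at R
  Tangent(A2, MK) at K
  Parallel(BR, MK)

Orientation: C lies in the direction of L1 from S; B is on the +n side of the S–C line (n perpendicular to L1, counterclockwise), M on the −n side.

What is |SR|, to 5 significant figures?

45.842

The slot axis is L1's direction at -69.3°, so u = (cos -69.3°, sin -69.3°) = (0.35347, -0.93544) and n = (−sin -69.3°, cos -69.3°) = (0.93544, 0.35347). S is at the origin and C lies 44.6 along u from S, so C = 44.6·u = (15.765, -41.721). Tangency of A1 to both parallel lines with radius 10.6 puts B and M at S ± 10.6·n: B = (9.9157, 3.7468), M = (-9.9157, -3.7468). Equal radii place R and K the same way about C: R = C + 10.6·n = (25.681, -37.974), K = C − 10.6·n = (5.8493, -45.468). Then |SR| = |R − S| = 45.842.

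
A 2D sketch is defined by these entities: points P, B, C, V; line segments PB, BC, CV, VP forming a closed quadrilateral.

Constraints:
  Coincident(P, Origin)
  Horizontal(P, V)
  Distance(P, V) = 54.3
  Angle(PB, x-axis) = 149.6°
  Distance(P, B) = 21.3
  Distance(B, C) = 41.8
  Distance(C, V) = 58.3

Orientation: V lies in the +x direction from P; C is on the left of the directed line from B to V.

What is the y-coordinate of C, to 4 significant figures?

39.81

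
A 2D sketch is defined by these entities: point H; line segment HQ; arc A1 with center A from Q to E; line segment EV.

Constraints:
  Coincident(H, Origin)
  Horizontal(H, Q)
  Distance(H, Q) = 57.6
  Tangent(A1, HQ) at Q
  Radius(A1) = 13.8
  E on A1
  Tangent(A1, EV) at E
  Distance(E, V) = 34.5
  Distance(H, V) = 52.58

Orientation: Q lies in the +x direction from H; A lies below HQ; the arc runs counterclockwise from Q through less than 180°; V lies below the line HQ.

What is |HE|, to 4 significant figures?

45.57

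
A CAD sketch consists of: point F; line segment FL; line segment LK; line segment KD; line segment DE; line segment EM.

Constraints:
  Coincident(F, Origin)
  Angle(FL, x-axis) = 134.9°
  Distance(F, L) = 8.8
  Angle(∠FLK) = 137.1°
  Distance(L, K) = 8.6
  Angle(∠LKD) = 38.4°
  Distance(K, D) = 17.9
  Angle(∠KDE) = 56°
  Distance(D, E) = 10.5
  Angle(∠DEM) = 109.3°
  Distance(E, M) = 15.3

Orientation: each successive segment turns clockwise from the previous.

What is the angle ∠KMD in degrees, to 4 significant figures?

46.99°

F is at the origin; FL runs at 134.9° with length 8.8, so L = (-6.212, 6.233). ∠FLK = 137.1° gives LK at 92.00° from the x-axis; with |LK| = 8.6, K = (-6.512, 14.83). ∠LKD = 38.4° gives KD at -49.60° from the x-axis; with |KD| = 17.9, D = (5.090, 1.197). ∠KDE = 56.0° gives DE at -173.6° from the x-axis; with |DE| = 10.5, E = (-5.345, 0.02619). ∠DEM = 109.3° gives EM at 115.7° from the x-axis; with |EM| = 15.3, M = (-11.98, 13.81). Then cos ∠KMD = MK·MD / (|MK||MD|), giving 46.99°.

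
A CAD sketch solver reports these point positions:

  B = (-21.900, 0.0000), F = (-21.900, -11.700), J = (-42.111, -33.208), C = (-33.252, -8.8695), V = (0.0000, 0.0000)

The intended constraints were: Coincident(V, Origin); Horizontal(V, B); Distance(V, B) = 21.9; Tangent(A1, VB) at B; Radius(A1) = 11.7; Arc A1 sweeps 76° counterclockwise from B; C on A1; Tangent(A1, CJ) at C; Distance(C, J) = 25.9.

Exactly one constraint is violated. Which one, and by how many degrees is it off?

Tangent(A1, CJ) at C — off by 6.00°.

V = (0.00, 0.00) ✓; V.y = 0.00, B.y = 0.00 ✓; |VB| = 21.90 ✓; ∠(FB, BV) = 90.00° ✓; |FB| = 11.70 ✓; bearing(F→C) − bearing(F→B) = 76.00° ✓; |FC| = 11.70 ✓; ∠(FC, CJ) = 96.00° ✗; |CJ| = 25.90 ✓.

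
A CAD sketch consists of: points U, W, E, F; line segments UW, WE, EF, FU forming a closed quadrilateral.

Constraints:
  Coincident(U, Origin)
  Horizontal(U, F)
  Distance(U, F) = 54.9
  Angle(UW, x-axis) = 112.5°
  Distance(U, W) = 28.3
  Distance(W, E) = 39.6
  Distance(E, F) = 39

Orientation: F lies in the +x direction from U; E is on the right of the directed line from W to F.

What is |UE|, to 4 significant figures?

16.29

Checks: |WE| = 39.60 ✓; |EF| = 39.00 ✓.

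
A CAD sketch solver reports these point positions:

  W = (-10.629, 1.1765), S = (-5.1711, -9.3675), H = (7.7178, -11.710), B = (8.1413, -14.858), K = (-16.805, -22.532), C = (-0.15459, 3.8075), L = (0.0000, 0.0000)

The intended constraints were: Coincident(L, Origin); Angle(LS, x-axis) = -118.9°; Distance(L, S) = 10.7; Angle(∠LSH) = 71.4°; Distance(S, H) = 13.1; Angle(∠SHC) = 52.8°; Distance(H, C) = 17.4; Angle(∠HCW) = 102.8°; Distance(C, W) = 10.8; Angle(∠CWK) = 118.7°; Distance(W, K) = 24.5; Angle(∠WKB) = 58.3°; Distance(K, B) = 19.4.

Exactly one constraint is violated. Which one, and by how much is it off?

Distance(K, B) = 19.4 — off by 6.70.

L = (0.00, 0.00) ✓; LS at -118.9° ✓; |LS| = 10.70 ✓; ∠LSH = 71.40° ✓; |SH| = 13.10 ✓; ∠SHC = 52.80° ✓; |HC| = 17.40 ✓; ∠HCW = 102.8° ✓; |CW| = 10.80 ✓; ∠CWK = 118.7° ✓; |WK| = 24.50 ✓; ∠WKB = 58.30° ✓; |KB| = 26.10 ✗.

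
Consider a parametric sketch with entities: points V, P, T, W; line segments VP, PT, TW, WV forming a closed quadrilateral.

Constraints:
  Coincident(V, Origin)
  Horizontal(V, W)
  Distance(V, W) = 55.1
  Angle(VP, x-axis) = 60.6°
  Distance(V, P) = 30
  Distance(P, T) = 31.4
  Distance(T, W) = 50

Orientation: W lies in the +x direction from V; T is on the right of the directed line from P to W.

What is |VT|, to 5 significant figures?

6.4749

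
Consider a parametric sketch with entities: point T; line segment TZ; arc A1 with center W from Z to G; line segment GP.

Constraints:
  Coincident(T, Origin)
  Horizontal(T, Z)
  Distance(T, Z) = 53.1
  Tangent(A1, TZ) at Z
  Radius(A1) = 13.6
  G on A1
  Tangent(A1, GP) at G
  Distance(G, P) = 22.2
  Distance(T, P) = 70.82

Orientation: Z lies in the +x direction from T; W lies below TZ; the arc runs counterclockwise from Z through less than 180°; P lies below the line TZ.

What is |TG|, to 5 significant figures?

49.287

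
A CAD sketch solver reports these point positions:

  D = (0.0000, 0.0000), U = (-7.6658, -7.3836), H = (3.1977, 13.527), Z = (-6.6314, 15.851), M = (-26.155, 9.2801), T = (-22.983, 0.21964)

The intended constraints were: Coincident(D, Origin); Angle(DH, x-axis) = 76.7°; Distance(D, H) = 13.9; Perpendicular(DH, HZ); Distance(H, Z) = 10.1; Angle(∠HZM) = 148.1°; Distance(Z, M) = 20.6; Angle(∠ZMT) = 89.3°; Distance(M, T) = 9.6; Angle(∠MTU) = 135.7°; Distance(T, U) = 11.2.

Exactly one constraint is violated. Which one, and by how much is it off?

Distance(T, U) = 11.2 — off by 5.90.

D = (0.00, 0.00) ✓; DH at 76.70° ✓; |DH| = 13.90 ✓; ∠(DH, HZ) = 90.00° ✓; |HZ| = 10.10 ✓; ∠HZM = 148.1° ✓; |ZM| = 20.60 ✓; ∠ZMT = 89.31° ✓; |MT| = 9.600 ✓; ∠MTU = 135.7° ✓; |TU| = 17.10 ✗.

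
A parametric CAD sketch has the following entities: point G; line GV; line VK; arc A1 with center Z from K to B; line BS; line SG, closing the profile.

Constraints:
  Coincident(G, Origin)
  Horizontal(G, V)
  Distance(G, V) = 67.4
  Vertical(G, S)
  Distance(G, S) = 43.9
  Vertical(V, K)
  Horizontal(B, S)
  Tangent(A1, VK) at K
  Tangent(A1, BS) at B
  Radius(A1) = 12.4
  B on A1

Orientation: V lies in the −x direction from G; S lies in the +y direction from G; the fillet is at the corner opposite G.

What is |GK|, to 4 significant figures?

74.40

G is at the origin; GV is horizontal with |GV| = 67.4 and V on the −x side, so V = (-67.40, 0.000). G and S share the same x with |GS| = 43.9 and S on the +y side, so S = (0.000, 43.90). The virtual corner opposite G is at (-67.40, 43.90). A1 meets VK tangentially, so ZK is at right angles to VK and A1 meets BS tangentially, so ZB is at right angles to BS, with radius 12.4, so the center Z sits 12.4 in from both sides at Z = (-55.00, 31.50). That places the tangent points at K = (-67.40, 31.50) on VK and B = (-55.00, 43.90) on BS. Then |GK| = |K − G| = 74.40.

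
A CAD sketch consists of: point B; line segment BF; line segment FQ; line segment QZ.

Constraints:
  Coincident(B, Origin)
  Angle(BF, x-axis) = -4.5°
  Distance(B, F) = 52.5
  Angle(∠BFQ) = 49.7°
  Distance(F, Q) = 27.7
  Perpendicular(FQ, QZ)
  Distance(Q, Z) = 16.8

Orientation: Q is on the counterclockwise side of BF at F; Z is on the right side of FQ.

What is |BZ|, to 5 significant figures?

57.183

B is at the origin; BF runs at -4.5° with length 52.5, so F = 52.5·(cos -4.5°, sin -4.5°) = (52.338, -4.1191). ∠BFQ = 49.7°, so FQ runs at -4.5° + (180° − 49.7°) = 125.80° from the x-axis; with |FQ| = 27.7, Q = F + 27.7·(cos 125.80°, sin 125.80°) = (36.135, 18.347). FQ is perpendicular to QZ; with |QZ| = 16.8 on the right of FQ, Z = Q + 16.8·(0.81106, 0.58496) = (49.761, 28.175). Then |BZ| = |Z − B| = 57.183.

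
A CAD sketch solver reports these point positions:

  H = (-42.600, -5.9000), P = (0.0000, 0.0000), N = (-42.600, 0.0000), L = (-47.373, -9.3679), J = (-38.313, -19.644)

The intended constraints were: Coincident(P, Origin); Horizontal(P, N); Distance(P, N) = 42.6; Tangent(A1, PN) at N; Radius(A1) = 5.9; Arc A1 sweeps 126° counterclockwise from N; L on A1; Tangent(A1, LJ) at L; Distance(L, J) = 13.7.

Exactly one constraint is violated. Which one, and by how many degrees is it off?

Tangent(A1, LJ) at L — off by 5.40°.

P = (0.00, 0.00) ✓; P.y = 0.00, N.y = 0.00 ✓; |PN| = 42.60 ✓; ∠(HN, NP) = 90.00° ✓; |HN| = 5.900 ✓; bearing(H→L) − bearing(H→N) = 126.0° ✓; |HL| = 5.900 ✓; ∠(HL, LJ) = 84.60° ✗; |LJ| = 13.70 ✓.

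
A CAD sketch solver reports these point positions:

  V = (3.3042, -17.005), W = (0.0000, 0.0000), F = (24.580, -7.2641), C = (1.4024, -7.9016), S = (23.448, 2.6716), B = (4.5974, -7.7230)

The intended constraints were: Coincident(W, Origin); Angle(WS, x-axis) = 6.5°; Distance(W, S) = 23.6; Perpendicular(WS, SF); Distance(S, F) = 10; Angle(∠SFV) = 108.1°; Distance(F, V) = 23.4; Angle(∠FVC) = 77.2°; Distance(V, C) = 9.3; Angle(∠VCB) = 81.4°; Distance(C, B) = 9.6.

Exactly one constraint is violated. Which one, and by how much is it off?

Distance(C, B) = 9.6 — off by 6.40.

W = (0.00, 0.00) ✓; WS at 6.500° ✓; |WS| = 23.60 ✓; ∠(WS, SF) = 90.00° ✓; |SF| = 10.00 ✓; ∠SFV = 108.1° ✓; |FV| = 23.40 ✓; ∠FVC = 77.20° ✓; |VC| = 9.300 ✓; ∠VCB = 81.40° ✓; |CB| = 3.200 ✗.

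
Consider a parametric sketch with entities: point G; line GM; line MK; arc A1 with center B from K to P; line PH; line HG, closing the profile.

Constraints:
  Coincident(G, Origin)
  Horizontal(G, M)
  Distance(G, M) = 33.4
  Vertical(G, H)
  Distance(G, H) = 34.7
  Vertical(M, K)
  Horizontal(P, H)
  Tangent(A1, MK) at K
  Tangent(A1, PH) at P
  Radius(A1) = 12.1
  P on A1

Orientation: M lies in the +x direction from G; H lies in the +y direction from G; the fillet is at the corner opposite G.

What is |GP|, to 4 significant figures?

40.72

G is at the origin; G and M share the same y with |GM| = 33.4 and M on the +x side, so M = (33.40, 0.000). G and H share the same x with |GH| = 34.7 and H on the +y side, so H = (0.000, 34.70). The virtual corner opposite G is at (33.40, 34.70). A1 meets MK tangentially, so BK is at right angles to MK and A1 meets PH tangentially, so BP is at right angles to PH, with radius 12.1, so the center B sits 12.1 in from both sides at B = (21.30, 22.60). That places the tangent points at K = (33.40, 22.60) on MK and P = (21.30, 34.70) on PH. Then |GP| = |P − G| = 40.72.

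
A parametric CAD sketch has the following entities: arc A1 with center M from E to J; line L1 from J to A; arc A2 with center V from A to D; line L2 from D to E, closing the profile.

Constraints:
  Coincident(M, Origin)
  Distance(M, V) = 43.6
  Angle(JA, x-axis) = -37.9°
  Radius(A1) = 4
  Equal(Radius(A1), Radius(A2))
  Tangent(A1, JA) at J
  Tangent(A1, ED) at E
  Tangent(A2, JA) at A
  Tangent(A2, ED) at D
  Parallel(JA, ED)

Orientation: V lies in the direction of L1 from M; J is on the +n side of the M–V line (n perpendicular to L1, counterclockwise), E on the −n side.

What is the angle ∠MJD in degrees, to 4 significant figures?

79.60°

Tangency of A1 to both parallel lines with radius 4.0 puts J and E at M ± 4.0·n: J = (2.457, 3.156), E = (-2.457, -3.156). Equal radii place A and D the same way about V: A = V + 4.0·n = (36.86, -23.63), D = V − 4.0·n = (31.95, -29.94). Then cos ∠MJD = JM·JD / (|JM||JD|), giving 79.60°.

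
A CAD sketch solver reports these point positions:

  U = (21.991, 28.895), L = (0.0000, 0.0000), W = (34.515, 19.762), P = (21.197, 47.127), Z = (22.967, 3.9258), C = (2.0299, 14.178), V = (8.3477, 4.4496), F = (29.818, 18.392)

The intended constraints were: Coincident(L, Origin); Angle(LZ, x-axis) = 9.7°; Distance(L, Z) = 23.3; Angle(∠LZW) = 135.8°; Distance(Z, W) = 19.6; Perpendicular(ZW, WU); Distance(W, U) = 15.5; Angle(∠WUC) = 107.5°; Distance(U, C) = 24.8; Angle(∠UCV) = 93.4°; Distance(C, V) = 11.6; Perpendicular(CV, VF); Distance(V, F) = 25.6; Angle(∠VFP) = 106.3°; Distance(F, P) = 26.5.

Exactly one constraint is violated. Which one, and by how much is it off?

Distance(F, P) = 26.5 — off by 3.50.

L = (0.00, 0.00) ✓; LZ at 9.700° ✓; |LZ| = 23.30 ✓; ∠LZW = 135.8° ✓; |ZW| = 19.60 ✓; ∠(ZW, WU) = 90.00° ✓; |WU| = 15.50 ✓; ∠WUC = 107.5° ✓; |UC| = 24.80 ✓; ∠UCV = 93.40° ✓; |CV| = 11.60 ✓; ∠(CV, VF) = 90.00° ✓; |VF| = 25.60 ✓; ∠VFP = 106.3° ✓; |FP| = 30.00 ✗.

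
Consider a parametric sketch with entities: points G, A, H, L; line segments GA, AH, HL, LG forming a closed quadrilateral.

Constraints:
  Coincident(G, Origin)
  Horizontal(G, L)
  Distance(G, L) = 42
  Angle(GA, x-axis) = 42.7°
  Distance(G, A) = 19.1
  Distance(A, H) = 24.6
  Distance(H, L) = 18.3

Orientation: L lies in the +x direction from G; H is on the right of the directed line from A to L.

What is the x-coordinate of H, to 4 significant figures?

25.86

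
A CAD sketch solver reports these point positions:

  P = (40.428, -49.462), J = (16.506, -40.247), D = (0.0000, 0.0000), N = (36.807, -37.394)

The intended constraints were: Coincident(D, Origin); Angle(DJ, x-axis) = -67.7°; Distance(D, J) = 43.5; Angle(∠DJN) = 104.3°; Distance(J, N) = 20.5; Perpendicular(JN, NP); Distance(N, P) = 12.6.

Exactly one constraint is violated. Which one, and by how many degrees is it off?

Perpendicular(JN, NP) — off by 8.70°.

D = (0.00, 0.00) ✓; DJ at -67.70° ✓; |DJ| = 43.50 ✓; ∠DJN = 104.3° ✓; |JN| = 20.50 ✓; ∠(JN, NP) = 81.30° ✗; |NP| = 12.60 ✓.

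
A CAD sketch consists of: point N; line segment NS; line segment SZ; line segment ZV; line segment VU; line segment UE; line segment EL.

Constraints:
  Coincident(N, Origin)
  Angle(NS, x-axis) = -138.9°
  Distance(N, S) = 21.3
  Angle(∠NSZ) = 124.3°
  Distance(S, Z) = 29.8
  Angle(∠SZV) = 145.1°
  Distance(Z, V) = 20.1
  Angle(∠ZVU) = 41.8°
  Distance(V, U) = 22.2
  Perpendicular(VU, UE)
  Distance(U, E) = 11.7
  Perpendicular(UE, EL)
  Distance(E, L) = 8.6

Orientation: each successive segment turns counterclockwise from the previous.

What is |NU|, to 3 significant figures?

36.4

N is at the origin; NS runs at -138.9° with length 21.3, so S = (-16.1, -14.0). ∠NSZ = 124.3° gives SZ at -83.2° from the x-axis; with |SZ| = 29.8, Z = (-12.5, -43.6). ∠SZV = 145.1° gives ZV at -48.3° from the x-axis; with |ZV| = 20.1, V = (0.849, -58.6). ∠ZVU = 41.8° gives VU at 89.9° from the x-axis; with |VU| = 22.2, U = (0.887, -36.4). Then |NU| = |U − N| = 36.4.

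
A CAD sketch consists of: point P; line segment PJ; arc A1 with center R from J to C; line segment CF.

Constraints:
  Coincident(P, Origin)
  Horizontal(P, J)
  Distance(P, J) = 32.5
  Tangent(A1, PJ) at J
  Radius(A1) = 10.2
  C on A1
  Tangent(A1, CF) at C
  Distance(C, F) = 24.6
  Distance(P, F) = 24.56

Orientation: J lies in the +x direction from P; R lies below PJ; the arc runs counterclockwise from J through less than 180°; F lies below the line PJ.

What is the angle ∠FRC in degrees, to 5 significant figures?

67.479°

Checks: P = (0.00, 0.00) ✓; |RC| = 10.20 ✓; ∠(RC, CF) = 90.00° ✓; |CF| = 24.60 ✓; |PF| = 24.56 ✓.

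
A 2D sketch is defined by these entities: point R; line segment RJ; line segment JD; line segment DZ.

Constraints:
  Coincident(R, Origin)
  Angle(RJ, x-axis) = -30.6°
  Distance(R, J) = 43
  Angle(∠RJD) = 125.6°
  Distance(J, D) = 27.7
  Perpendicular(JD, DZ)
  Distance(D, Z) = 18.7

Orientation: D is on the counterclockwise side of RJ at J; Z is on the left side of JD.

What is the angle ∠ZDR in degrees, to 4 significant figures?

56.45°

R is at the origin; RJ runs at -30.6° with length 43.0, so J = 43.0·(cos -30.6°, sin -30.6°) = (37.01, -21.89). ∠RJD = 125.6°, so JD runs at -30.6° + (180° − 125.6°) = 23.80° from the x-axis; with |JD| = 27.7, D = J + 27.7·(cos 23.80°, sin 23.80°) = (62.36, -10.71). JD is perpendicular to DZ; with |DZ| = 18.7 on the left of JD, Z = D + 18.7·(-0.4035, 0.9150) = (54.81, 6.399). Then cos ∠ZDR = DZ·DR / (|DZ||DR|), giving 56.45°.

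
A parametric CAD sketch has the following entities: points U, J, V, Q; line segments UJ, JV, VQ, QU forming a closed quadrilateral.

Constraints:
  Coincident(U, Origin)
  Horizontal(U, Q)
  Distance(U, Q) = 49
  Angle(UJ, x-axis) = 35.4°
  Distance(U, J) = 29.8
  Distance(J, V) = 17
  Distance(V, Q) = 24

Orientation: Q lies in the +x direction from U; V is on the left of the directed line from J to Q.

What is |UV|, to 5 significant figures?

46.286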